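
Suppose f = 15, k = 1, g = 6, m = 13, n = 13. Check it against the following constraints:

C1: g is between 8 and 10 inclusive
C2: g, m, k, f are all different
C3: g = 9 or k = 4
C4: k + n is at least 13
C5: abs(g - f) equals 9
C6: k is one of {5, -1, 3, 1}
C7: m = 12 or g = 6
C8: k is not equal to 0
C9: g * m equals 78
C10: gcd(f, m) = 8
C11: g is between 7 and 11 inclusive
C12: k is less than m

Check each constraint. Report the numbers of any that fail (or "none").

Constraints 1, 3, 10, 11 are violated.

C1: g = 6 is outside [8, 10]  ✗
C2: values 6, 13, 1, 15 are pairwise distinct  ✓
C3: g = 6 ≠ 9 and k = 1 ≠ 4; both disjuncts false  ✗
C4: k + n = 1 + 13 = 14; 14 ≥ 13  ✓
C5: abs(6 - 15) = 9  ✓
C6: k = 1 is in {5, -1, 3, 1}  ✓
C7: m = 13 ≠ 12, but g = 6 = 6 (second disjunct)  ✓
C8: k = 1, and 1 ≠ 0  ✓
C9: g * m = 6 * 13 = 78  ✓
C10: gcd(15, 13) = 1, not 8  ✗
C11: g = 6 is outside [7, 11]  ✗
C12: k = 1, m = 13; 1 < 13  ✓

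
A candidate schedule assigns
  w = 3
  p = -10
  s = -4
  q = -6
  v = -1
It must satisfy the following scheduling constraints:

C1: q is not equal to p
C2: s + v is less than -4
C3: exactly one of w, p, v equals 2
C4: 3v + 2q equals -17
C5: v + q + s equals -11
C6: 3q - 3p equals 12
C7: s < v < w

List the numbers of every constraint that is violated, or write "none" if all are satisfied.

No — constraints 3 and 4 are not satisfied.

C1: q = -6, p = -10; distinct — OK.
C2: s + v = -4 + (-1) = -5; -5 < -4 — OK.
C3: w=3, p=-10, v=-1; 0 of them equal 2, not exactly one — violated.
C4: 3v + 2q = 3(-1) + 2(-6) = -15, not -17 — violated.
C5: v + q + s = -1 + (-6) + (-4) = -11 — OK.
C6: 3q - 3p = 3(-6) - 3(-10) = 12 — OK.
C7: values -4 < -1 < 3 — OK.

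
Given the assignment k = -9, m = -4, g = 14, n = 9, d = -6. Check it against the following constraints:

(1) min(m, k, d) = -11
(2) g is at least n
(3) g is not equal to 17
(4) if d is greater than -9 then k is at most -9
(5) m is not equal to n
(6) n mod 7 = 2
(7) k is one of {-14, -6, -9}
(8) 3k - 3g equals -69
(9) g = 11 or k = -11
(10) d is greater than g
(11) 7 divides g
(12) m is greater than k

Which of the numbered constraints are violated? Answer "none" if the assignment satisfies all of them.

(1) min(-4, -9, -6) = -9, not -11  ✗
(2) g = 14, n = 9; 14 ≥ 9  ✓
(3) g = 14, and 14 ≠ 17  ✓
(4) d = -6 > -9, so we need k ≤ -9; k = -9 ≤ -9  ✓
(5) m = -4, n = 9; distinct  ✓
(6) 9 mod 7 = 2  ✓
(7) k = -9 is in {-14, -6, -9}  ✓
(8) 3k - 3g = 3(-9) - 3(14) = -69  ✓
(9) g = 14 ≠ 11 and k = -9 ≠ -11; both disjuncts false  ✗
(10) d = -6, g = 14; -6 ≤ 14 (want >)  ✗
(11) 14 / 7 = 2, so 7 divides 14  ✓
(12) m = -4, k = -9; -4 > -9  ✓

Violated: 1, 9, and 10.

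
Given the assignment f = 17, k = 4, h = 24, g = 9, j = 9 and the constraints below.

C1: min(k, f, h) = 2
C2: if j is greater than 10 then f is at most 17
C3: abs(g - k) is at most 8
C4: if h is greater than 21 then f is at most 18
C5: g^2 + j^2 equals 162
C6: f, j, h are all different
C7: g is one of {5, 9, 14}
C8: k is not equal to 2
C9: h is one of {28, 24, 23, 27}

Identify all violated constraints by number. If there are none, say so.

C1: min(4, 17, 24) = 4, not 2  ✗
C2: j = 9, not > 10; antecedent false, conditional vacuously true  ✓
C3: abs(9 - 4) = 5; 5 ≤ 8  ✓
C4: h = 24 > 21, so we need f ≤ 18; f = 17 ≤ 18  ✓
C5: g^2 + j^2 = 9^2 + 9^2 = 81 + 81 = 162  ✓
C6: values 17, 9, 24 are pairwise distinct  ✓
C7: g = 9 is in {5, 9, 14}  ✓
C8: k = 4, and 4 ≠ 2  ✓
C9: h = 24 is in {28, 24, 23, 27}  ✓

The assignment fails constraint 1.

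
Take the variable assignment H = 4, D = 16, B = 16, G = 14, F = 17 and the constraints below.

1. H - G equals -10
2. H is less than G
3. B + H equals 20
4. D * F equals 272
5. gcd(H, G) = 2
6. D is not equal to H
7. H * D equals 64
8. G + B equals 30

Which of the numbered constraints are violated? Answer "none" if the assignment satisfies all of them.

1. H - G = 4 - 14 = -10  OK
2. H = 4, G = 14; 4 < 14  OK
3. B + H = 16 + 4 = 20  OK
4. D * F = 16 * 17 = 272  OK
5. gcd(4, 14) = 2  OK
6. D = 16, H = 4; distinct  OK
7. H * D = 4 * 16 = 64  OK
8. G + B = 14 + 16 = 30  OK

Yes — all constraints hold.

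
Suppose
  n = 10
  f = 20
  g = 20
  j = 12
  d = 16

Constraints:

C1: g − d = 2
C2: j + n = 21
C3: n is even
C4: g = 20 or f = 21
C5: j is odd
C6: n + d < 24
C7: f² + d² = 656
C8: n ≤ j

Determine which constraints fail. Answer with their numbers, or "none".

Violated: 1, 2, 5, 6.

C1: g − d = 20 − 16 = 4, not 2  false
C2: j + n = 12 + 10 = 22, not 21  false
C3: n = 10 is even  true
C4: g = 20 = 20 (first disjunct)  true
C5: j = 12 is even  false
C6: n + d = 10 + 16 = 26; 26 ≥ 24, bound 24 not met  false
C7: f² + d² = 20² + 16² = 400 + 256 = 656  true
C8: n = 10, j = 12; 10 ≤ 12  true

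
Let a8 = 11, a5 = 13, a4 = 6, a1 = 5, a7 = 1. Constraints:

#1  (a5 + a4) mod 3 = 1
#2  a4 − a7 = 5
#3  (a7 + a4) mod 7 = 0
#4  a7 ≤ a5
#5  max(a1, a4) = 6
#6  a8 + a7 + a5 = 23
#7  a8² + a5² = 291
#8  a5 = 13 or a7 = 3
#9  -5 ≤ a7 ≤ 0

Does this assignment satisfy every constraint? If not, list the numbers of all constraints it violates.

Violated: 6, 7, and 9.

#1 a5 + a4 = 19; 19 mod 3 = 1 — holds.
#2 a4 − a7 = 6 − 1 = 5 — holds.
#3 a7 + a4 = 7; 7 mod 7 = 0 — holds.
#4 a7 = 1, a5 = 13; 1 ≤ 13 — holds.
#5 max(5, 6) = 6 — holds.
#6 a8 + a7 + a5 = 11 + 1 + 13 = 25, not 23 — fails.
#7 a8² + a5² = 11² + 13² = 121 + 169 = 290, not 291 — fails.
#8 a5 = 13 = 13 (first disjunct) — holds.
#9 a7 = 1 is outside [-5, 0] — fails.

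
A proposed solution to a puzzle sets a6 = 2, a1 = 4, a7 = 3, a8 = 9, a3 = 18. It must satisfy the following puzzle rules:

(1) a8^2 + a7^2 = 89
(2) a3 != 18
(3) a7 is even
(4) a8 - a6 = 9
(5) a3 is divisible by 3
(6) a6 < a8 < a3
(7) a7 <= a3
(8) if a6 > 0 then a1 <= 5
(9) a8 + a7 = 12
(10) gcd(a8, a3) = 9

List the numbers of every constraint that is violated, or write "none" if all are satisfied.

(1) a8^2 + a7^2 = 9^2 + 3^2 = 81 + 9 = 90, not 89 — violated.
(2) a3 = 18, but 18 is required to differ — violated.
(3) a7 = 3 is odd — violated.
(4) a8 - a6 = 9 - 2 = 7, not 9 — violated.
(5) 18 / 3 = 6, so 3 divides 18 — satisfied.
(6) values 2 < 9 < 18 — satisfied.
(7) a7 = 3, a3 = 18; 3 ≤ 18 — satisfied.
(8) a6 = 2 > 0, so we need a1 ≤ 5; a1 = 4 ≤ 5 — satisfied.
(9) a8 + a7 = 9 + 3 = 12 — satisfied.
(10) gcd(9, 18) = 9 — satisfied.

Violated: 1, 2, 3, 4.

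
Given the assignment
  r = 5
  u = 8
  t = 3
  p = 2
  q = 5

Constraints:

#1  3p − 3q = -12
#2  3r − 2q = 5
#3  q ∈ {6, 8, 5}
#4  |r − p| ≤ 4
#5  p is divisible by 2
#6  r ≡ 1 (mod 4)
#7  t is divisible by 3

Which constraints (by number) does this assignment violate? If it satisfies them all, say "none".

#1 3p − 3q = 3(2) − 3(5) = -9, not -12  FAIL
#2 3r − 2q = 3(5) − 2(5) = 5  OK
#3 q = 5 is in {6, 8, 5}  OK
#4 |5 − 2| = 3; 3 ≤ 4  OK
#5 2 / 2 = 1, so 2 divides 2  OK
#6 5 mod 4 = 1  OK
#7 3 / 3 = 1, so 3 divides 3  OK

No — constraint 1 is not satisfied.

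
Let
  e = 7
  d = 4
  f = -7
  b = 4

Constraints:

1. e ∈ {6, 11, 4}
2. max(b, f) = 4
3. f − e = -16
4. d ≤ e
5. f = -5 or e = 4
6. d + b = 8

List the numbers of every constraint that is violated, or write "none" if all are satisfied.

Violated: 1, 3, 5.

1. e = 7 is not in {6, 11, 4} — violated.
2. max(4, -7) = 4 — OK.
3. f − e = -7 − 7 = -14, not -16 — violated.
4. d = 4, e = 7; 4 ≤ 7 — OK.
5. f = -7 ≠ -5 and e = 7 ≠ 4; both disjuncts false — violated.
6. d + b = 4 + 4 = 8 — OK.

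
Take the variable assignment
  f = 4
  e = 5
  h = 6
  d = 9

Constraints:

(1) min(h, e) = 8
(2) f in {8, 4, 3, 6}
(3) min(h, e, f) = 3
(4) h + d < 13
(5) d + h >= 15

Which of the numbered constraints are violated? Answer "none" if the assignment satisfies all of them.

Constraints 1, 3, 4 are violated.

(1) min(6, 5) = 5, not 8 — fails.
(2) f = 4 is in {8, 4, 3, 6} — holds.
(3) min(6, 5, 4) = 4, not 3 — fails.
(4) h + d = 6 + 9 = 15; 15 ≥ 13, bound 13 not met — fails.
(5) d + h = 9 + 6 = 15; 15 ≥ 15 — holds.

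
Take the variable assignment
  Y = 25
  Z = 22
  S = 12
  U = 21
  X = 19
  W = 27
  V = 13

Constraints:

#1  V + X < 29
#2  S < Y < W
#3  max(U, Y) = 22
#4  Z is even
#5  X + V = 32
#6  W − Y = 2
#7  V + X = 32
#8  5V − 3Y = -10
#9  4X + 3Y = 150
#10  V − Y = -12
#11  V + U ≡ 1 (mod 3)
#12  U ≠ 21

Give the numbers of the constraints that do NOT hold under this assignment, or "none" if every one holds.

#1 V + X = 13 + 19 = 32; 32 ≥ 29, bound 29 not met  ✗
#2 values 12 < 25 < 27  ✓
#3 max(21, 25) = 25, not 22  ✗
#4 Z = 22 is even  ✓
#5 X + V = 19 + 13 = 32  ✓
#6 W − Y = 27 − 25 = 2  ✓
#7 V + X = 13 + 19 = 32  ✓
#8 5V − 3Y = 5(13) − 3(25) = -10  ✓
#9 4X + 3Y = 4(19) + 3(25) = 151, not 150  ✗
#10 V − Y = 13 − 25 = -12  ✓
#11 V + U = 34; 34 mod 3 = 1  ✓
#12 U = 21, but 21 is required to differ  ✗

Constraints 1, 3, 9, and 12 do not hold.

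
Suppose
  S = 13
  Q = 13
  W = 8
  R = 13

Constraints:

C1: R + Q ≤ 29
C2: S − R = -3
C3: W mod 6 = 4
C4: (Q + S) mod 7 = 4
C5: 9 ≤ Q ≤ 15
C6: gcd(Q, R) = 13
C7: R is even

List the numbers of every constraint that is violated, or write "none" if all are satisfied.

Violated: 2, 3, 4, 7.

C1: R + Q = 13 + 13 = 26; 26 ≤ 29  ✓
C2: S − R = 13 − 13 = 0, not -3  ✗
C3: 8 mod 6 = 2, not 4  ✗
C4: Q + S = 26; 26 mod 7 = 5, not 4  ✗
C5: Q = 13 lies in [9, 15]  ✓
C6: gcd(13, 13) = 13  ✓
C7: R = 13 is odd  ✗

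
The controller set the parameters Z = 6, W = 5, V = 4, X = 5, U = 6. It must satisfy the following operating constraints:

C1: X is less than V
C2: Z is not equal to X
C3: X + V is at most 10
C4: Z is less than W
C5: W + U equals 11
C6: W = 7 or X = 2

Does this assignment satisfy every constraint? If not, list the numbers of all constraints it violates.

C1: X = 5, V = 4; 5 ≥ 4 (want <) — fails.
C2: Z = 6, X = 5; distinct — holds.
C3: X + V = 5 + 4 = 9; 9 ≤ 10 — holds.
C4: Z = 6, W = 5; 6 ≥ 5 (want <) — fails.
C5: W + U = 5 + 6 = 11 — holds.
C6: W = 5 ≠ 7 and X = 5 ≠ 2; both disjuncts false — fails.

No — constraints 1, 4, 6 are not satisfied.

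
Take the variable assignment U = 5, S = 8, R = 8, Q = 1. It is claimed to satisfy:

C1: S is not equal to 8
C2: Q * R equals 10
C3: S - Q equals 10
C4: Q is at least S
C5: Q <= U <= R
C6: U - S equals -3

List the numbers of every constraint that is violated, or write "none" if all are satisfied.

C1: S = 8, but 8 is required to differ — violated.
C2: Q * R = 1 * 8 = 8, not 10 — violated.
C3: S - Q = 8 - 1 = 7, not 10 — violated.
C4: Q = 1, S = 8; 1 < 8 (want ≥) — violated.
C5: values 1 <= 5 <= 8 — OK.
C6: U - S = 5 - 8 = -3 — OK.

No — constraints 1, 2, 3, and 4 are not satisfied.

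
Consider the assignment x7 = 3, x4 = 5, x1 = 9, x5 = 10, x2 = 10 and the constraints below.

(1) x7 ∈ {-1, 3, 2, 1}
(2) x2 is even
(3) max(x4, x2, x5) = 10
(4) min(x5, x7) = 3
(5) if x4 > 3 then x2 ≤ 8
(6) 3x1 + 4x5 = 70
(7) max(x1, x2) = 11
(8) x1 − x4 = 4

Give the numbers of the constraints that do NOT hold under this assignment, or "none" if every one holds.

Constraints 5, 6, 7 do not hold.

(1) x7 = 3 is in {-1, 3, 2, 1} — OK.
(2) x2 = 10 is even — OK.
(3) max(5, 10, 10) = 10 — OK.
(4) min(10, 3) = 3 — OK.
(5) x4 = 5 > 3, so we need x2 ≤ 8; but x2 = 10 > 8 — violated.
(6) 3x1 + 4x5 = 3(9) + 4(10) = 67, not 70 — violated.
(7) max(9, 10) = 10, not 11 — violated.
(8) x1 − x4 = 9 − 5 = 4 — OK.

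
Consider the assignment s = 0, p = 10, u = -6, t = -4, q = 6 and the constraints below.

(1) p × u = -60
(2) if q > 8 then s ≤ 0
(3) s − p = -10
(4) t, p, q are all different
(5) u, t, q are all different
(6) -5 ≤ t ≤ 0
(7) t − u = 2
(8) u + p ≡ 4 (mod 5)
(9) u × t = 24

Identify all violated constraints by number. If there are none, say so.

None — every constraint holds.

(1) p × u = 10 × (-6) = -60  ✓
(2) q = 6, not > 8; antecedent false, conditional vacuously true  ✓
(3) s − p = 0 − 10 = -10  ✓
(4) values -4, 10, 6 are pairwise distinct  ✓
(5) values -6, -4, 6 are pairwise distinct  ✓
(6) t = -4 lies in [-5, 0]  ✓
(7) t − u = -4 − (-6) = 2  ✓
(8) u + p = 4; 4 mod 5 = 4  ✓
(9) u × t = -6 × (-4) = 24  ✓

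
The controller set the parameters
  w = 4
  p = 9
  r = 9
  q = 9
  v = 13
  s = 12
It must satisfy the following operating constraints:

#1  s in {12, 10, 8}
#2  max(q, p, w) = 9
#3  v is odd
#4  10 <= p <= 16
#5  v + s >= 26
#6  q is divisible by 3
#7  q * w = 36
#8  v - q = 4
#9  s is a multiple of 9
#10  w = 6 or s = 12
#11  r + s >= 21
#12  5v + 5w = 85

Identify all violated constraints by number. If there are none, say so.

#1 s = 12 is in {12, 10, 8} — OK.
#2 max(9, 9, 4) = 9 — OK.
#3 v = 13 is odd — OK.
#4 p = 9 is outside [10, 16] — violated.
#5 v + s = 13 + 12 = 25; 25 < 26, bound 26 not met — violated.
#6 9 / 3 = 3, so 3 divides 9 — OK.
#7 q * w = 9 * 4 = 36 — OK.
#8 v - q = 13 - 9 = 4 — OK.
#9 12 = 9*1 + 3, so 9 does not divide 12 — violated.
#10 w = 4 ≠ 6, but s = 12 = 12 (second disjunct) — OK.
#11 r + s = 9 + 12 = 21; 21 ≥ 21 — OK.
#12 5v + 5w = 5(13) + 5(4) = 85 — OK.

No — constraints 4, 5, and 9 are not satisfied.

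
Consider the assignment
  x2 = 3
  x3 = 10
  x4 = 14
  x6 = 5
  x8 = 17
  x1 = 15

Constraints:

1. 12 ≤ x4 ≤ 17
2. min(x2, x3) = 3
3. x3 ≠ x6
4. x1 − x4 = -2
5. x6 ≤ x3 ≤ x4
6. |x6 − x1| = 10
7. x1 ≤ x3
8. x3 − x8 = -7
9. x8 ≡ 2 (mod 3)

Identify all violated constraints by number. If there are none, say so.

Violated: 4, 7.

1. x4 = 14 lies in [12, 17] — satisfied.
2. min(3, 10) = 3 — satisfied.
3. x3 = 10, x6 = 5; distinct — satisfied.
4. x1 − x4 = 15 − 14 = 1, not -2 — violated.
5. values 5 ≤ 10 ≤ 14 — satisfied.
6. |5 − 15| = 10 — satisfied.
7. x1 = 15, x3 = 10; 15 > 10 (want ≤) — violated.
8. x3 − x8 = 10 − 17 = -7 — satisfied.
9. 17 mod 3 = 2 — satisfied.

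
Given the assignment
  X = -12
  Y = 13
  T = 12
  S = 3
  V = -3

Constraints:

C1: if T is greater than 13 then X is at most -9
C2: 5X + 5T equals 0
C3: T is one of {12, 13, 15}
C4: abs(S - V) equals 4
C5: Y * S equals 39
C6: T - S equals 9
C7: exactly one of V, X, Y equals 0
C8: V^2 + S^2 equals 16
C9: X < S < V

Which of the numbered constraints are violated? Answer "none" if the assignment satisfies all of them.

Violated: 4, 7, 8, 9.

C1: T = 12, not > 13; antecedent false, conditional vacuously true — holds.
C2: 5X + 5T = 5(-12) + 5(12) = 0 — holds.
C3: T = 12 is in {12, 13, 15} — holds.
C4: abs(3 - (-3)) = 6, not 4 — does not hold.
C5: Y * S = 13 * 3 = 39 — holds.
C6: T - S = 12 - 3 = 9 — holds.
C7: V=-3, X=-12, Y=13; 0 of them equal 0, not exactly one — does not hold.
C8: V^2 + S^2 = (-3)^2 + 3^2 = 9 + 9 = 18, not 16 — does not hold.
C9: values -12, 3, -3; S = 3 is not < V = -3 — does not hold.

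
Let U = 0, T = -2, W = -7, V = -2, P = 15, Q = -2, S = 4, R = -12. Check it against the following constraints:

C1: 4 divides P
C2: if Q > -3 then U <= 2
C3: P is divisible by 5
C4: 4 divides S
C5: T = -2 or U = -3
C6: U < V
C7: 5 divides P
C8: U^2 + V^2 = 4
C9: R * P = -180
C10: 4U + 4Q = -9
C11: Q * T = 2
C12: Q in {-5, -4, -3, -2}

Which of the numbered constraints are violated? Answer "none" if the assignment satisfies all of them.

C1: 15 = 4*3 + 3, so 4 does not divide 15  fails
C2: Q = -2 > -3, so we need U ≤ 2; U = 0 ≤ 2  holds
C3: 15 / 5 = 3, so 5 divides 15  holds
C4: 4 / 4 = 1, so 4 divides 4  holds
C5: T = -2 = -2 (first disjunct)  holds
C6: U = 0, V = -2; 0 ≥ -2 (want <)  fails
C7: 15 / 5 = 3, so 5 divides 15  holds
C8: U^2 + V^2 = 0^2 + (-2)^2 = 0 + 4 = 4  holds
C9: R * P = -12 * 15 = -180  holds
C10: 4U + 4Q = 4(0) + 4(-2) = -8, not -9  fails
C11: Q * T = -2 * (-2) = 4, not 2  fails
C12: Q = -2 is in {-5, -4, -3, -2}  holds

The assignment fails constraints 1, 6, 10, 11.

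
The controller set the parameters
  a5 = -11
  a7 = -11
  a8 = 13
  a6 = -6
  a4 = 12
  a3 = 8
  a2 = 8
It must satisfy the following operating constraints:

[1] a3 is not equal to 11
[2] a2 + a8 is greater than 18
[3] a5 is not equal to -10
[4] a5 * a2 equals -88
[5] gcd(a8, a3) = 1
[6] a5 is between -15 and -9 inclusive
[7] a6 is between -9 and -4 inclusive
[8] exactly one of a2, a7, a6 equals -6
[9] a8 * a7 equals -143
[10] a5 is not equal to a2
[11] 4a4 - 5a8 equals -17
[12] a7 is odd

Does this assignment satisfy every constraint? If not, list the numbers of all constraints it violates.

All constraints are satisfied.

[1] a3 = 8, and 8 ≠ 11 — holds.
[2] a2 + a8 = 8 + 13 = 21; 21 > 18 — holds.
[3] a5 = -11, and -11 ≠ -10 — holds.
[4] a5 * a2 = -11 * 8 = -88 — holds.
[5] gcd(13, 8) = 1 — holds.
[6] a5 = -11 lies in [-15, -9] — holds.
[7] a6 = -6 lies in [-9, -4] — holds.
[8] a2=8, a7=-11, a6=-6; 1 of them equals -6 — holds.
[9] a8 * a7 = 13 * (-11) = -143 — holds.
[10] a5 = -11, a2 = 8; distinct — holds.
[11] 4a4 - 5a8 = 4(12) - 5(13) = -17 — holds.
[12] a7 = -11 is odd — holds.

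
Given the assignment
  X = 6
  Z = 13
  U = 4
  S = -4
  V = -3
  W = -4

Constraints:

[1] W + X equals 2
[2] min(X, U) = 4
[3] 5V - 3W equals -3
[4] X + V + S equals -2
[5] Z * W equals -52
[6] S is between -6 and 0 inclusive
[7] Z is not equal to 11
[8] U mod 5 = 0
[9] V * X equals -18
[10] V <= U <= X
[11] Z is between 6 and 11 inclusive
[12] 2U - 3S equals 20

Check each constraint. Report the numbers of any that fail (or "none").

Constraints 4, 8, and 11 are violated.

[1] W + X = -4 + 6 = 2  true
[2] min(6, 4) = 4  true
[3] 5V - 3W = 5(-3) - 3(-4) = -3  true
[4] X + V + S = 6 + (-3) + (-4) = -1, not -2  false
[5] Z * W = 13 * (-4) = -52  true
[6] S = -4 lies in [-6, 0]  true
[7] Z = 13, and 13 ≠ 11  true
[8] 4 mod 5 = 4, not 0  false
[9] V * X = -3 * 6 = -18  true
[10] values -3 <= 4 <= 6  true
[11] Z = 13 is outside [6, 11]  false
[12] 2U - 3S = 2(4) - 3(-4) = 20  true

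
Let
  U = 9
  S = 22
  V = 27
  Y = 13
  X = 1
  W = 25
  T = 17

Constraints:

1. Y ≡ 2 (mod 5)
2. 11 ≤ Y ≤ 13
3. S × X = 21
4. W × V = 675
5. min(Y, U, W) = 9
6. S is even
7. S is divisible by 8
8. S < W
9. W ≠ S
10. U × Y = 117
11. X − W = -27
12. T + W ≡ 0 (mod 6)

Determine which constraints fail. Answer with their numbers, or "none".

Violated: 1, 3, 7, and 11.

1. 13 mod 5 = 3, not 2  ✘
2. Y = 13 lies in [11, 13]  ✔
3. S × X = 22 × 1 = 22, not 21  ✘
4. W × V = 25 × 27 = 675  ✔
5. min(13, 9, 25) = 9  ✔
6. S = 22 is even  ✔
7. 22 = 8×2 + 6, so 8 does not divide 22  ✘
8. S = 22, W = 25; 22 < 25  ✔
9. W = 25, S = 22; distinct  ✔
10. U × Y = 9 × 13 = 117  ✔
11. X − W = 1 − 25 = -24, not -27  ✘
12. T + W = 42; 42 mod 6 = 0  ✔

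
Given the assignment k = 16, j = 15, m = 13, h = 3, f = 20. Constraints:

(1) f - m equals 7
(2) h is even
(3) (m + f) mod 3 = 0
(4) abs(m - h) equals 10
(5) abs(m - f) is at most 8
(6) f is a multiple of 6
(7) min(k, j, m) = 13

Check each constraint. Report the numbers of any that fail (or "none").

(1) f - m = 20 - 13 = 7 — satisfied.
(2) h = 3 is odd — violated.
(3) m + f = 33; 33 mod 3 = 0 — satisfied.
(4) abs(13 - 3) = 10 — satisfied.
(5) abs(13 - 20) = 7; 7 ≤ 8 — satisfied.
(6) 20 = 6*3 + 2, so 6 does not divide 20 — violated.
(7) min(16, 15, 13) = 13 — satisfied.

No — constraints 2 and 6 are not satisfied.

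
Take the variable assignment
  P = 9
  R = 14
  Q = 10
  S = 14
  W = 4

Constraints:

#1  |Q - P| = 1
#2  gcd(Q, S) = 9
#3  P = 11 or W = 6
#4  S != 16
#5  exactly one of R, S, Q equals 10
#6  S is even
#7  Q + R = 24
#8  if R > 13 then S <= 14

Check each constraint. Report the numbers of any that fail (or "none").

Constraints 2 and 3 are violated.

#1 |10 - 9| = 1  ✓
#2 gcd(10, 14) = 2, not 9  ✗
#3 P = 9 ≠ 11 and W = 4 ≠ 6; both disjuncts false  ✗
#4 S = 14, and 14 ≠ 16  ✓
#5 R=14, S=14, Q=10; 1 of them equals 10  ✓
#6 S = 14 is even  ✓
#7 Q + R = 10 + 14 = 24  ✓
#8 R = 14 > 13, so we need S ≤ 14; S = 14 ≤ 14  ✓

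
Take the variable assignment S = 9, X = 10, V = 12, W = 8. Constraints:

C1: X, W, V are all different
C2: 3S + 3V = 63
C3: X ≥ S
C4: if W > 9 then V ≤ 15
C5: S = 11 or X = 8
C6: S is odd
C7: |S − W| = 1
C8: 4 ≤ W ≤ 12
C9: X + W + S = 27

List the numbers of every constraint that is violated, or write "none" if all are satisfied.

Violated: 5.

C1: values 10, 8, 12 are pairwise distinct  yes
C2: 3S + 3V = 3(9) + 3(12) = 63  yes
C3: X = 10, S = 9; 10 ≥ 9  yes
C4: W = 8, not > 9; antecedent false, conditional vacuously true  yes
C5: S = 9 ≠ 11 and X = 10 ≠ 8; both disjuncts false  no
C6: S = 9 is odd  yes
C7: |9 − 8| = 1  yes
C8: W = 8 lies in [4, 12]  yes
C9: X + W + S = 10 + 8 + 9 = 27  yes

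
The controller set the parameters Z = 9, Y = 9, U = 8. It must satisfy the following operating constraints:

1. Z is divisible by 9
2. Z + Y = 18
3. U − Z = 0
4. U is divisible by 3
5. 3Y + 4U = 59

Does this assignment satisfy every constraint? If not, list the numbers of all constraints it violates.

1. 9 / 9 = 1, so 9 divides 9 — holds.
2. Z + Y = 9 + 9 = 18 — holds.
3. U − Z = 8 − 9 = -1, not 0 — does not hold.
4. 8 = 3×2 + 2, so 3 does not divide 8 — does not hold.
5. 3Y + 4U = 3(9) + 4(8) = 59 — holds.

Constraints 3 and 4 are violated.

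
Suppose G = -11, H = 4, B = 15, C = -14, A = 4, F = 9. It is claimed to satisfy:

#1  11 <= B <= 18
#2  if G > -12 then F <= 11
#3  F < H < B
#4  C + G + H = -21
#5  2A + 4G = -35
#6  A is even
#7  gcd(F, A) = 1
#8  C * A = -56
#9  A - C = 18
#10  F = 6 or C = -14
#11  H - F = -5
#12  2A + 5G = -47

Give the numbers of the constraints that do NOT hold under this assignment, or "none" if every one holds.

Constraints 3 and 5 are violated.

#1 B = 15 lies in [11, 18] — holds.
#2 G = -11 > -12, so we need F ≤ 11; F = 9 ≤ 11 — holds.
#3 values 9, 4, 15; F = 9 is not < H = 4 — fails.
#4 C + G + H = -14 + (-11) + 4 = -21 — holds.
#5 2A + 4G = 2(4) + 4(-11) = -36, not -35 — fails.
#6 A = 4 is even — holds.
#7 gcd(9, 4) = 1 — holds.
#8 C * A = -14 * 4 = -56 — holds.
#9 A - C = 4 - (-14) = 18 — holds.
#10 F = 9 ≠ 6, but C = -14 = -14 (second disjunct) — holds.
#11 H - F = 4 - 9 = -5 — holds.
#12 2A + 5G = 2(4) + 5(-11) = -47 — holds.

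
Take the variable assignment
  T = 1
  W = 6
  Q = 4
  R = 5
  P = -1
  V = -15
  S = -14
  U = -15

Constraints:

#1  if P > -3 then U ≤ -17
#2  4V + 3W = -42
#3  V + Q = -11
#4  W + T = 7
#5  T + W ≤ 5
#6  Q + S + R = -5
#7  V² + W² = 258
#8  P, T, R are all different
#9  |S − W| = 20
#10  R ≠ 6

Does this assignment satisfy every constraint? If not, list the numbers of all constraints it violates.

The assignment fails constraints 1, 5, 7.

#1 P = -1 > -3, so we need U ≤ -17; but U = -15 > -17  false
#2 4V + 3W = 4(-15) + 3(6) = -42  true
#3 V + Q = -15 + 4 = -11  true
#4 W + T = 6 + 1 = 7  true
#5 T + W = 1 + 6 = 7; 7 > 5, bound 5 not met  false
#6 Q + S + R = 4 + (-14) + 5 = -5  true
#7 V² + W² = (-15)² + 6² = 225 + 36 = 261, not 258  false
#8 values -1, 1, 5 are pairwise distinct  true
#9 |-14 − 6| = 20  true
#10 R = 5, and 5 ≠ 6  true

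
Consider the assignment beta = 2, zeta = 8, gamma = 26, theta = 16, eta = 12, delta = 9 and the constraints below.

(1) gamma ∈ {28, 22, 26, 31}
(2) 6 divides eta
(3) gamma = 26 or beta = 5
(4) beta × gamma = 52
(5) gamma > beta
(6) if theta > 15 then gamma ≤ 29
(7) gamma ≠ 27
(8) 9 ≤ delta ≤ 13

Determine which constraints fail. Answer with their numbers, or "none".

(1) gamma = 26 is in {28, 22, 26, 31}  OK
(2) 12 / 6 = 2, so 6 divides 12  OK
(3) gamma = 26 = 26 (first disjunct)  OK
(4) beta × gamma = 2 × 26 = 52  OK
(5) gamma = 26, beta = 2; 26 > 2  OK
(6) theta = 16 > 15, so we need gamma ≤ 29; gamma = 26 ≤ 29  OK
(7) gamma = 26, and 26 ≠ 27  OK
(8) delta = 9 lies in [9, 13]  OK

Yes — all constraints hold.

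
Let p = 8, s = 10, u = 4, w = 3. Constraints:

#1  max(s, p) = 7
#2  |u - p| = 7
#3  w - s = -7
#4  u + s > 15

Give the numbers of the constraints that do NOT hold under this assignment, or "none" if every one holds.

Constraints 1, 2, and 4 do not hold.

#1 max(10, 8) = 10, not 7  ✗
#2 |4 - 8| = 4, not 7  ✗
#3 w - s = 3 - 10 = -7  ✓
#4 u + s = 4 + 10 = 14; 14 ≤ 15, bound 15 not met  ✗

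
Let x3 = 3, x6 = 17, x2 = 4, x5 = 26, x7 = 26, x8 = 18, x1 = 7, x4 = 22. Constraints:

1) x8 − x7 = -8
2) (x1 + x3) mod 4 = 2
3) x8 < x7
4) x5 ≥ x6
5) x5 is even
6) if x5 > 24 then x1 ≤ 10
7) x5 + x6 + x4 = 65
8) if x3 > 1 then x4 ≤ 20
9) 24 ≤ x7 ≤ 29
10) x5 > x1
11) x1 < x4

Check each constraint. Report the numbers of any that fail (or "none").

1) x8 − x7 = 18 − 26 = -8 — OK.
2) x1 + x3 = 10; 10 mod 4 = 2 — OK.
3) x8 = 18, x7 = 26; 18 < 26 — OK.
4) x5 = 26, x6 = 17; 26 ≥ 17 — OK.
5) x5 = 26 is even — OK.
6) x5 = 26 > 24, so we need x1 ≤ 10; x1 = 7 ≤ 10 — OK.
7) x5 + x6 + x4 = 26 + 17 + 22 = 65 — OK.
8) x3 = 3 > 1, so we need x4 ≤ 20; but x4 = 22 > 20 — violated.
9) x7 = 26 lies in [24, 29] — OK.
10) x5 = 26, x1 = 7; 26 > 7 — OK.
11) x1 = 7, x4 = 22; 7 < 22 — OK.

The assignment fails constraint 8.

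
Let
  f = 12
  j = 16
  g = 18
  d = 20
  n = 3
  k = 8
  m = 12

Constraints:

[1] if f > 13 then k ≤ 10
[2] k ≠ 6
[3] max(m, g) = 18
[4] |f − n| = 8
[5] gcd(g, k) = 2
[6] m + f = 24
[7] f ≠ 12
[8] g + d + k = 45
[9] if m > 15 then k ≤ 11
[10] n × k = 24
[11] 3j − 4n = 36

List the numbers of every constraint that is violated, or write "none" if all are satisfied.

Constraints 4, 7, and 8 are violated.

[1] f = 12, not > 13; antecedent false, conditional vacuously true  yes
[2] k = 8, and 8 ≠ 6  yes
[3] max(12, 18) = 18  yes
[4] |12 − 3| = 9, not 8  no
[5] gcd(18, 8) = 2  yes
[6] m + f = 12 + 12 = 24  yes
[7] f = 12, but 12 is required to differ  no
[8] g + d + k = 18 + 20 + 8 = 46, not 45  no
[9] m = 12, not > 15; antecedent false, conditional vacuously true  yes
[10] n × k = 3 × 8 = 24  yes
[11] 3j − 4n = 3(16) − 4(3) = 36  yes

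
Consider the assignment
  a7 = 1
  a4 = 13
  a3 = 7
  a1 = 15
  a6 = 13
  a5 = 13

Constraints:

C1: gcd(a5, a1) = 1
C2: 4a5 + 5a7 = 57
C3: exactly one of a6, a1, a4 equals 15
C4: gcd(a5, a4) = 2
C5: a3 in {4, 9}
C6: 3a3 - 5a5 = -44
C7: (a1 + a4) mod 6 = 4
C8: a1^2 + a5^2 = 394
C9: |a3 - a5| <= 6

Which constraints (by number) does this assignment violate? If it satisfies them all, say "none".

C1: gcd(13, 15) = 1 — satisfied.
C2: 4a5 + 5a7 = 4(13) + 5(1) = 57 — satisfied.
C3: a6=13, a1=15, a4=13; 1 of them equals 15 — satisfied.
C4: gcd(13, 13) = 13, not 2 — violated.
C5: a3 = 7 is not in {4, 9} — violated.
C6: 3a3 - 5a5 = 3(7) - 5(13) = -44 — satisfied.
C7: a1 + a4 = 28; 28 mod 6 = 4 — satisfied.
C8: a1^2 + a5^2 = 15^2 + 13^2 = 225 + 169 = 394 — satisfied.
C9: |7 - 13| = 6; 6 ≤ 6 — satisfied.

Violated: 4 and 5.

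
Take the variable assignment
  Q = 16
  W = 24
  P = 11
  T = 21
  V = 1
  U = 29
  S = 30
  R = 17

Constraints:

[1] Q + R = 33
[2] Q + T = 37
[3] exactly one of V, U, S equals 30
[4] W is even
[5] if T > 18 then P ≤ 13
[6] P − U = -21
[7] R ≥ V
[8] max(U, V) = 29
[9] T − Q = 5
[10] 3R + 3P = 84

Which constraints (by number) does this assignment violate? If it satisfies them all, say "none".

Violated: 6.

[1] Q + R = 16 + 17 = 33  ✔
[2] Q + T = 16 + 21 = 37  ✔
[3] V=1, U=29, S=30; 1 of them equals 30  ✔
[4] W = 24 is even  ✔
[5] T = 21 > 18, so we need P ≤ 13; P = 11 ≤ 13  ✔
[6] P − U = 11 − 29 = -18, not -21  ✘
[7] R = 17, V = 1; 17 ≥ 1  ✔
[8] max(29, 1) = 29  ✔
[9] T − Q = 21 − 16 = 5  ✔
[10] 3R + 3P = 3(17) + 3(11) = 84  ✔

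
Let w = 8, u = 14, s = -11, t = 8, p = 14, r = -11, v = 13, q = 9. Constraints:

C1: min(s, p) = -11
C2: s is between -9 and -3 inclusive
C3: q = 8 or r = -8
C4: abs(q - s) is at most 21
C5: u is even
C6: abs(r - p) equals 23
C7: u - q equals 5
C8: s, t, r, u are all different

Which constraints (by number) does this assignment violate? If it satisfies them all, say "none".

C1: min(-11, 14) = -11 — holds.
C2: s = -11 is outside [-9, -3] — does not hold.
C3: q = 9 ≠ 8 and r = -11 ≠ -8; both disjuncts false — does not hold.
C4: abs(9 - (-11)) = 20; 20 ≤ 21 — holds.
C5: u = 14 is even — holds.
C6: abs(-11 - 14) = 25, not 23 — does not hold.
C7: u - q = 14 - 9 = 5 — holds.
C8: s = r = -11, not all different — does not hold.

Constraints 2, 3, 6, and 8 do not hold.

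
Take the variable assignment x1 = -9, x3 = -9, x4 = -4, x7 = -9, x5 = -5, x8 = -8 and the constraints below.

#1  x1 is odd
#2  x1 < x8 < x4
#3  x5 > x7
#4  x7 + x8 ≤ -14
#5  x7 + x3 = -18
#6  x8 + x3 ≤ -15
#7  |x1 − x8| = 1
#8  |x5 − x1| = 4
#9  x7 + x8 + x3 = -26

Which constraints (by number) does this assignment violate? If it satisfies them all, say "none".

No violations.

#1 x1 = -9 is odd  ✔
#2 values -9 < -8 < -4  ✔
#3 x5 = -5, x7 = -9; -5 > -9  ✔
#4 x7 + x8 = -9 + (-8) = -17; -17 ≤ -14  ✔
#5 x7 + x3 = -9 + (-9) = -18  ✔
#6 x8 + x3 = -8 + (-9) = -17; -17 ≤ -15  ✔
#7 |-9 − (-8)| = 1  ✔
#8 |-5 − (-9)| = 4  ✔
#9 x7 + x8 + x3 = -9 + (-8) + (-9) = -26  ✔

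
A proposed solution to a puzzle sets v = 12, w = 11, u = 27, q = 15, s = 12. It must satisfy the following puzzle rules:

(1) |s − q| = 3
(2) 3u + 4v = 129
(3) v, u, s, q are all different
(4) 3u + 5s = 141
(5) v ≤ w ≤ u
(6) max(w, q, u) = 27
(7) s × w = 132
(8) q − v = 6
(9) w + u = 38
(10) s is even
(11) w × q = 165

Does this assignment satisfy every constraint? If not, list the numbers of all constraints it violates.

Constraints 3, 5, and 8 do not hold.

(1) |12 − 15| = 3 — OK.
(2) 3u + 4v = 3(27) + 4(12) = 129 — OK.
(3) v = s = 12, not all different — violated.
(4) 3u + 5s = 3(27) + 5(12) = 141 — OK.
(5) values 12, 11, 27; v = 12 is not ≤ w = 11 — violated.
(6) max(11, 15, 27) = 27 — OK.
(7) s × w = 12 × 11 = 132 — OK.
(8) q − v = 15 − 12 = 3, not 6 — violated.
(9) w + u = 11 + 27 = 38 — OK.
(10) s = 12 is even — OK.
(11) w × q = 11 × 15 = 165 — OK.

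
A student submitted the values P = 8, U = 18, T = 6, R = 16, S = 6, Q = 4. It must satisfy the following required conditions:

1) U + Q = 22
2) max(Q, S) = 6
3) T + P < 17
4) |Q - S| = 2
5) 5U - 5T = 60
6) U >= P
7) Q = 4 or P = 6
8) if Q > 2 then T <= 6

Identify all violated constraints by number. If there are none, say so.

Yes — all constraints hold.

1) U + Q = 18 + 4 = 22 — OK.
2) max(4, 6) = 6 — OK.
3) T + P = 6 + 8 = 14; 14 < 17 — OK.
4) |4 - 6| = 2 — OK.
5) 5U - 5T = 5(18) - 5(6) = 60 — OK.
6) U = 18, P = 8; 18 ≥ 8 — OK.
7) Q = 4 = 4 (first disjunct) — OK.
8) Q = 4 > 2, so we need T ≤ 6; T = 6 ≤ 6 — OK.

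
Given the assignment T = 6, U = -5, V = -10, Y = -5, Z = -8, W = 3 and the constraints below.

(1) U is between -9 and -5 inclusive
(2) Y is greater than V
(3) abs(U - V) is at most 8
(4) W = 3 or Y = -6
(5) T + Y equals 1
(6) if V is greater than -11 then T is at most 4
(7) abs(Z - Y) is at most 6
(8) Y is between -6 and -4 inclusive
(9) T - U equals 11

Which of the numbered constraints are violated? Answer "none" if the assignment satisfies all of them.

Constraint 6 is violated.

(1) U = -5 lies in [-9, -5]  ✓
(2) Y = -5, V = -10; -5 > -10  ✓
(3) abs(-5 - (-10)) = 5; 5 ≤ 8  ✓
(4) W = 3 = 3 (first disjunct)  ✓
(5) T + Y = 6 + (-5) = 1  ✓
(6) V = -10 > -11, so we need T ≤ 4; but T = 6 > 4  ✗
(7) abs(-8 - (-5)) = 3; 3 ≤ 6  ✓
(8) Y = -5 lies in [-6, -4]  ✓
(9) T - U = 6 - (-5) = 11  ✓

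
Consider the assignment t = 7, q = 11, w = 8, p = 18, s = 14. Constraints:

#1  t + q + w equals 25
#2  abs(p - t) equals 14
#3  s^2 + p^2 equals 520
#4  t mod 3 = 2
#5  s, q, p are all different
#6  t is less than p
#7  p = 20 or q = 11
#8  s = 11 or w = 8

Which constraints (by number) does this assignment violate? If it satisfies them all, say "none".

Violated: 1, 2, 4.

#1 t + q + w = 7 + 11 + 8 = 26, not 25  FAIL
#2 abs(18 - 7) = 11, not 14  FAIL
#3 s^2 + p^2 = 14^2 + 18^2 = 196 + 324 = 520  OK
#4 7 mod 3 = 1, not 2  FAIL
#5 values 14, 11, 18 are pairwise distinct  OK
#6 t = 7, p = 18; 7 < 18  OK
#7 p = 18 ≠ 20, but q = 11 = 11 (second disjunct)  OK
#8 s = 14 ≠ 11, but w = 8 = 8 (second disjunct)  OK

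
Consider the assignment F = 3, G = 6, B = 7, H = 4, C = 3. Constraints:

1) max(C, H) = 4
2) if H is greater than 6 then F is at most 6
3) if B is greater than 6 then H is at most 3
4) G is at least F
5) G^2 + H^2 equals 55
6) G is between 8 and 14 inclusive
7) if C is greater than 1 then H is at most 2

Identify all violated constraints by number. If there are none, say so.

The assignment fails constraints 3, 5, 6, and 7.

1) max(3, 4) = 4 — holds.
2) H = 4, not > 6; antecedent false, conditional vacuously true — holds.
3) B = 7 > 6, so we need H ≤ 3; but H = 4 > 3 — does not hold.
4) G = 6, F = 3; 6 ≥ 3 — holds.
5) G^2 + H^2 = 6^2 + 4^2 = 36 + 16 = 52, not 55 — does not hold.
6) G = 6 is outside [8, 14] — does not hold.
7) C = 3 > 1, so we need H ≤ 2; but H = 4 > 2 — does not hold.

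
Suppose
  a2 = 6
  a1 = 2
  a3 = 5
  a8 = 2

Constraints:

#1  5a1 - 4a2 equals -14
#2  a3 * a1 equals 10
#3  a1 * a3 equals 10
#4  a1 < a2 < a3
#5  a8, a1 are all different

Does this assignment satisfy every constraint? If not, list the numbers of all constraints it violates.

#1 5a1 - 4a2 = 5(2) - 4(6) = -14 — satisfied.
#2 a3 * a1 = 5 * 2 = 10 — satisfied.
#3 a1 * a3 = 2 * 5 = 10 — satisfied.
#4 values 2, 6, 5; a2 = 6 is not < a3 = 5 — violated.
#5 a8 = a1 = 2, not all different — violated.

Constraints 4, 5 do not hold.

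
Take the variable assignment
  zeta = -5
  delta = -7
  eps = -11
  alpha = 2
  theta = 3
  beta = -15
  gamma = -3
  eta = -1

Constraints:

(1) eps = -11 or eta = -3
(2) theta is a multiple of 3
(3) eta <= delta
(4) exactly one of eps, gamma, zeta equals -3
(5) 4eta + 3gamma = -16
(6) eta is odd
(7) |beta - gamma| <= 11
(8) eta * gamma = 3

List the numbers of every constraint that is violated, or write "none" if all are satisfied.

The assignment fails constraints 3, 5, 7.

(1) eps = -11 = -11 (first disjunct) — holds.
(2) 3 / 3 = 1, so 3 divides 3 — holds.
(3) eta = -1, delta = -7; -1 > -7 (want ≤) — does not hold.
(4) eps=-11, gamma=-3, zeta=-5; 1 of them equals -3 — holds.
(5) 4eta + 3gamma = 4(-1) + 3(-3) = -13, not -16 — does not hold.
(6) eta = -1 is odd — holds.
(7) |-15 - (-3)| = 12; 12 > 11, exceeds bound 11 — does not hold.
(8) eta * gamma = -1 * (-3) = 3 — holds.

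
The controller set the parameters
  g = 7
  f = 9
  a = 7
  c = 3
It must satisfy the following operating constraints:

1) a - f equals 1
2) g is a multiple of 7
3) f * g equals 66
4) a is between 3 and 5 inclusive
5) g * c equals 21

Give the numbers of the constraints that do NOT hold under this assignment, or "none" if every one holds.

No — constraints 1, 3, 4 are not satisfied.

1) a - f = 7 - 9 = -2, not 1 — violated.
2) 7 / 7 = 1, so 7 divides 7 — OK.
3) f * g = 9 * 7 = 63, not 66 — violated.
4) a = 7 is outside [3, 5] — violated.
5) g * c = 7 * 3 = 21 — OK.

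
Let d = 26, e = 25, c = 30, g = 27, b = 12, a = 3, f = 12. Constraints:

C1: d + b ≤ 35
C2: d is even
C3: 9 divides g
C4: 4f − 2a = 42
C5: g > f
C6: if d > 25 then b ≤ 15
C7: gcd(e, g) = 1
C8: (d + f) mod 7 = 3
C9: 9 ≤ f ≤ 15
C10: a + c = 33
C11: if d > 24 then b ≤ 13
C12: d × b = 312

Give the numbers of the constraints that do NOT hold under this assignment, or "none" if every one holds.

C1: d + b = 26 + 12 = 38; 38 > 35, bound 35 not met — violated.
C2: d = 26 is even — OK.
C3: 27 / 9 = 3, so 9 divides 27 — OK.
C4: 4f − 2a = 4(12) − 2(3) = 42 — OK.
C5: g = 27, f = 12; 27 > 12 — OK.
C6: d = 26 > 25, so we need b ≤ 15; b = 12 ≤ 15 — OK.
C7: gcd(25, 27) = 1 — OK.
C8: d + f = 38; 38 mod 7 = 3 — OK.
C9: f = 12 lies in [9, 15] — OK.
C10: a + c = 3 + 30 = 33 — OK.
C11: d = 26 > 24, so we need b ≤ 13; b = 12 ≤ 13 — OK.
C12: d × b = 26 × 12 = 312 — OK.

Constraint 1 is violated.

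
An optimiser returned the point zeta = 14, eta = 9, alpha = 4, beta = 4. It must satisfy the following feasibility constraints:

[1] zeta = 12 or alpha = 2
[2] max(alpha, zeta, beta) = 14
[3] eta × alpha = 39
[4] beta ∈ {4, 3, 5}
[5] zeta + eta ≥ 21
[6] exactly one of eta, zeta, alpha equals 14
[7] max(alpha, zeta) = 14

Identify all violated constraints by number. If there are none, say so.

[1] zeta = 14 ≠ 12 and alpha = 4 ≠ 2; both disjuncts false — does not hold.
[2] max(4, 14, 4) = 14 — holds.
[3] eta × alpha = 9 × 4 = 36, not 39 — does not hold.
[4] beta = 4 is in {4, 3, 5} — holds.
[5] zeta + eta = 14 + 9 = 23; 23 ≥ 21 — holds.
[6] eta=9, zeta=14, alpha=4; 1 of them equals 14 — holds.
[7] max(4, 14) = 14 — holds.

The assignment fails constraints 1 and 3.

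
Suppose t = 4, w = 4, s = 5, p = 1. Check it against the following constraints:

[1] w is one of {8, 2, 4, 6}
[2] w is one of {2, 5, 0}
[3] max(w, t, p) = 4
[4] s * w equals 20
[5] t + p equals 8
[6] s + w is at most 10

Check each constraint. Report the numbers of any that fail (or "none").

Constraints 2 and 5 are violated.

[1] w = 4 is in {8, 2, 4, 6} — satisfied.
[2] w = 4 is not in {2, 5, 0} — violated.
[3] max(4, 4, 1) = 4 — satisfied.
[4] s * w = 5 * 4 = 20 — satisfied.
[5] t + p = 4 + 1 = 5, not 8 — violated.
[6] s + w = 5 + 4 = 9; 9 ≤ 10 — satisfied.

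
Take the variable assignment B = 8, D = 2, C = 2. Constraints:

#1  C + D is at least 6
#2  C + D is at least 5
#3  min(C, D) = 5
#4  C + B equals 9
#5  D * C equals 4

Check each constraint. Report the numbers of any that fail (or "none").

No — constraints 1, 2, 3, 4 are not satisfied.

#1 C + D = 2 + 2 = 4; 4 < 6, bound 6 not met  no
#2 C + D = 2 + 2 = 4; 4 < 5, bound 5 not met  no
#3 min(2, 2) = 2, not 5  no
#4 C + B = 2 + 8 = 10, not 9  no
#5 D * C = 2 * 2 = 4  yes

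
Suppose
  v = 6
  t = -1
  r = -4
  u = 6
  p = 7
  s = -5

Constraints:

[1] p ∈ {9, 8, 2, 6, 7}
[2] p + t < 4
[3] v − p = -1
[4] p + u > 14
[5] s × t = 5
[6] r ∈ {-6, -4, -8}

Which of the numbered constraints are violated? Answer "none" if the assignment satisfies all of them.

[1] p = 7 is in {9, 8, 2, 6, 7} — satisfied.
[2] p + t = 7 + (-1) = 6; 6 ≥ 4, bound 4 not met — violated.
[3] v − p = 6 − 7 = -1 — satisfied.
[4] p + u = 7 + 6 = 13; 13 ≤ 14, bound 14 not met — violated.
[5] s × t = -5 × (-1) = 5 — satisfied.
[6] r = -4 is in {-6, -4, -8} — satisfied.

Constraints 2 and 4 are violated.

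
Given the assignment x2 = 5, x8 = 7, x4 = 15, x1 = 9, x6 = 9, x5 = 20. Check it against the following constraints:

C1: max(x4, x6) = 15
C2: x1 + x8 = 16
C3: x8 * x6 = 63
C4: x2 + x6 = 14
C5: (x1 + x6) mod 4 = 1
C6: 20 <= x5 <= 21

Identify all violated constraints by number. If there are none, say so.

Violated: 5.

C1: max(15, 9) = 15  OK
C2: x1 + x8 = 9 + 7 = 16  OK
C3: x8 * x6 = 7 * 9 = 63  OK
C4: x2 + x6 = 5 + 9 = 14  OK
C5: x1 + x6 = 18; 18 mod 4 = 2, not 1  FAIL
C6: x5 = 20 lies in [20, 21]  OK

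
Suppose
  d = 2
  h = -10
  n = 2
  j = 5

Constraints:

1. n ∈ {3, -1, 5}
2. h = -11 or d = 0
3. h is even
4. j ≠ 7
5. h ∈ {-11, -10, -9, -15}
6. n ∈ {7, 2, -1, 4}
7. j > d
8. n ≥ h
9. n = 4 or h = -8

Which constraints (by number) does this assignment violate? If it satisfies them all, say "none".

1. n = 2 is not in {3, -1, 5} — fails.
2. h = -10 ≠ -11 and d = 2 ≠ 0; both disjuncts false — fails.
3. h = -10 is even — holds.
4. j = 5, and 5 ≠ 7 — holds.
5. h = -10 is in {-11, -10, -9, -15} — holds.
6. n = 2 is in {7, 2, -1, 4} — holds.
7. j = 5, d = 2; 5 > 2 — holds.
8. n = 2, h = -10; 2 ≥ -10 — holds.
9. n = 2 ≠ 4 and h = -10 ≠ -8; both disjuncts false — fails.

No — constraints 1, 2, and 9 are not satisfied.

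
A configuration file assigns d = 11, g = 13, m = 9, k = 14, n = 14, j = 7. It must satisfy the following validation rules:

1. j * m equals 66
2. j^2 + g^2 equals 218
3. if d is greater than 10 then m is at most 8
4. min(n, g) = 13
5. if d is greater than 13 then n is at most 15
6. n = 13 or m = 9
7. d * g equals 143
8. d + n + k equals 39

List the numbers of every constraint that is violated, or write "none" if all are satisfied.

No — constraints 1 and 3 are not satisfied.

1. j * m = 7 * 9 = 63, not 66 — violated.
2. j^2 + g^2 = 7^2 + 13^2 = 49 + 169 = 218 — OK.
3. d = 11 > 10, so we need m ≤ 8; but m = 9 > 8 — violated.
4. min(14, 13) = 13 — OK.
5. d = 11, not > 13; antecedent false, conditional vacuously true — OK.
6. n = 14 ≠ 13, but m = 9 = 9 (second disjunct) — OK.
7. d * g = 11 * 13 = 143 — OK.
8. d + n + k = 11 + 14 + 14 = 39 — OK.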